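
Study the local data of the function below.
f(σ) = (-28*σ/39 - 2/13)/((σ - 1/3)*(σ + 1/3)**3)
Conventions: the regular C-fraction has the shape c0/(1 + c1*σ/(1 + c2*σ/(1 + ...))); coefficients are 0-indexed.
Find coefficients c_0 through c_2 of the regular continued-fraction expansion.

Taylor coefficients (expand at 0): a_0 = 162/13, a_1 = -216/13, a_2 = 1296/13.
c0 = a_0 = 162/13. Peel one level at a time: if S = 1 + c*σ/S' with S'(0) = 1, then c is the σ-coefficient of S and S' = c*σ/(S - 1).
S_1 = c0/f = 1 + (4/3)*σ + (-56/9)*σ^2 + ...; c1 = 4/3.
S_2 = c1*σ/(S_1 - 1) = 1 + (14/3)*σ + ...; c2 = 14/3.

The regular C-fraction coefficients are [162/13, 4/3, 14/3].


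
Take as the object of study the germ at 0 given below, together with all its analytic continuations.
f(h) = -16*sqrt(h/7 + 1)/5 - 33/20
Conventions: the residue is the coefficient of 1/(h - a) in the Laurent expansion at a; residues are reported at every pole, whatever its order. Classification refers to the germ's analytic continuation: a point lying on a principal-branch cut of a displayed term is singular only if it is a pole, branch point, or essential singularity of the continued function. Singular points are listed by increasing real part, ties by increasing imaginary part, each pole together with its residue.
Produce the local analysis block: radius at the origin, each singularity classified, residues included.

Radius of convergence at 0: 7.
At -7: an algebraic (square-root) branch point.

Branch term (-16/5)*sqrt(1 - h/(-7)): its argument vanishes at h = -7, a square-root branch point, modulus 7.
The radius of convergence is the smallest modulus among the singular points: 7.


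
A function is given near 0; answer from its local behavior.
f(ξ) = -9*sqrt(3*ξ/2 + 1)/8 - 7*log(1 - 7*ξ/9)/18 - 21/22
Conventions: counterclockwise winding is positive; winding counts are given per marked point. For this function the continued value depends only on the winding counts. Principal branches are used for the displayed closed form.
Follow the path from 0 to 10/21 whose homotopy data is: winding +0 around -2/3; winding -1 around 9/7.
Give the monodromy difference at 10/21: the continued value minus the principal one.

The rational part is single-valued and drops out of the difference; each branch term changes only by its own monodromy.
(-9/8)*sqrt(1 - ξ/(-2/3)): winding +0 is even, the square root returns to the same sheet, contribution 0.
(-7/18)*log(1 - ξ/(9/7)): each positive loop around 9/7 adds 2*pi*i to the log, so winding -1 contributes (-7/18)*(-1)*2*pi*i = (7/9)*pi*i.
Summing the contributions at ξ = 10/21 gives (7/9)*pi*i.

Continued minus principal equals (7/9)*pi*i.


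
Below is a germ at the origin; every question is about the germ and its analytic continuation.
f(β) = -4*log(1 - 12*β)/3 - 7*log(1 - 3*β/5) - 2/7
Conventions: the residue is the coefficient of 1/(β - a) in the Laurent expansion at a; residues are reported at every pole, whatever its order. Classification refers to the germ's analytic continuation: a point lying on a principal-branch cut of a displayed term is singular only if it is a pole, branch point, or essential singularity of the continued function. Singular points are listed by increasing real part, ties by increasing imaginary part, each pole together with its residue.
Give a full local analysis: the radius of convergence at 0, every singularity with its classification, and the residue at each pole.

Radius of convergence at 0: 1/12.
At 1/12: a logarithmic branch point.
At 5/3: a logarithmic branch point.

Branch term (-4/3)*log(1 - β/(1/12)): its argument vanishes at β = 1/12, a logarithmic branch point, modulus 1/12.
Branch term (-7)*log(1 - β/(5/3)): its argument vanishes at β = 5/3, a logarithmic branch point, modulus 5/3.
The radius of convergence is the smallest modulus among the singular points: 1/12.
List the singular points by increasing real part (a conjugate pair: the negative imaginary part first).


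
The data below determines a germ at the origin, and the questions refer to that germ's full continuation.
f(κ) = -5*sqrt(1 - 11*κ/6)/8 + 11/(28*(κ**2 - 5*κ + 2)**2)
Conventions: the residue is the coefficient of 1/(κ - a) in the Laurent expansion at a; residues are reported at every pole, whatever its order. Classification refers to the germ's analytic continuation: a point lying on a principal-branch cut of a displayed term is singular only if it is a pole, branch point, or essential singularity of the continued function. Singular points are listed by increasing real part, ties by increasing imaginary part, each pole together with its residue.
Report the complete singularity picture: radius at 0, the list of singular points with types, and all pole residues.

Radius of convergence at 0: 5/2 - (1/2)*sqrt(17).
At 5/2 - (1/2)*sqrt(17): a pole of order 2; residue (11/4046)*sqrt(17).
At 6/11: an algebraic (square-root) branch point.
At 5/2 + (1/2)*sqrt(17): a pole of order 2; residue -(11/4046)*sqrt(17).

Denominator factor (κ**2 - 5*κ + 2)^2: discriminant 17, real irrational roots 5/2 + (1/2)*sqrt(17) and 5/2 - (1/2)*sqrt(17); poles of order 2, moduli 5/2 + (1/2)*sqrt(17) and 5/2 - (1/2)*sqrt(17).
Branch term (-5/8)*sqrt(1 - κ/(6/11)): its argument vanishes at κ = 6/11, a square-root branch point, modulus 6/11.
The radius of convergence is the smallest modulus among the singular points: 5/2 - (1/2)*sqrt(17).
The branch term is analytic at 5/2 - (1/2)*sqrt(17) and contributes nothing to the residue; only the rational part matters.
The factor κ**2 - 5*κ + 2 splits as (κ - a)(κ - a') with a = 5/2 - (1/2)*sqrt(17), a' = 5/2 + (1/2)*sqrt(17). At the order-2 pole a set g(κ) = (κ - a)^2*(rational part) = [11/28] / (κ - a')^2.
Order-2 pole: residue = g'(a); g'(5/2 - (1/2)*sqrt(17)) = (11/4046)*sqrt(17), so the residue is (11/4046)*sqrt(17).
The branch term is analytic at 5/2 + (1/2)*sqrt(17) and contributes nothing to the residue; only the rational part matters.
The factor κ**2 - 5*κ + 2 splits as (κ - a)(κ - a') with a = 5/2 + (1/2)*sqrt(17), a' = 5/2 - (1/2)*sqrt(17). At the order-2 pole a set g(κ) = (κ - a)^2*(rational part) = [11/28] / (κ - a')^2.
Order-2 pole: residue = g'(a); g'(5/2 + (1/2)*sqrt(17)) = -(11/4046)*sqrt(17), so the residue is -(11/4046)*sqrt(17).
List the singular points by increasing real part (a conjugate pair: the negative imaginary part first).


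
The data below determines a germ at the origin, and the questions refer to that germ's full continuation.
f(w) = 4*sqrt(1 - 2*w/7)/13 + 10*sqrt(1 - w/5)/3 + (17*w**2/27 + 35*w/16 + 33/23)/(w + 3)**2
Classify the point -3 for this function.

The denominator factor w + 3 vanishes at -3 and appears to the power 2; the numerator there equals 595/1104, nonzero, and no other factor vanishes.
The branch terms are analytic at this point.
Hence a pole whose order is the multiplicity, 2.

The point is a pole of order 2.


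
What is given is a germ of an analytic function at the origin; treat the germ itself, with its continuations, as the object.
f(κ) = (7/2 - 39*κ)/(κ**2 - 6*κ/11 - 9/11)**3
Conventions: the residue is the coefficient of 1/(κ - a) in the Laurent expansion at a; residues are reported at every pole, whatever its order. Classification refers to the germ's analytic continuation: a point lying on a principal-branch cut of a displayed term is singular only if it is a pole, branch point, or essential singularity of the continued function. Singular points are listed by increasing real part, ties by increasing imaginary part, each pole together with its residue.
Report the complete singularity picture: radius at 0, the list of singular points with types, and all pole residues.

Denominator factor (κ**2 - 6*κ/11 - 9/11)^3: discriminant 432/121, real irrational roots 3/11 + (6/11)*sqrt(3) and 3/11 - (6/11)*sqrt(3); poles of order 3, moduli 3/11 + (6/11)*sqrt(3) and -3/11 + (6/11)*sqrt(3).
The radius of convergence is the smallest modulus among the singular points: -3/11 + (6/11)*sqrt(3).
The factor κ**2 - 6*κ/11 - 9/11 splits as (κ - a)(κ - a') with a = 3/11 - (6/11)*sqrt(3), a' = 3/11 + (6/11)*sqrt(3). At the order-3 pole a set g(κ) = (κ - a)^3*f(κ) = [7/2 - 39*κ] / (κ - a')^3.
Order-3 pole: residue = g''(a)/2; g''(3/11 - (6/11)*sqrt(3)) = (2298637/1119744)*sqrt(3), so the residue is (2298637/2239488)*sqrt(3).
The factor κ**2 - 6*κ/11 - 9/11 splits as (κ - a)(κ - a') with a = 3/11 + (6/11)*sqrt(3), a' = 3/11 - (6/11)*sqrt(3). At the order-3 pole a set g(κ) = (κ - a)^3*f(κ) = [7/2 - 39*κ] / (κ - a')^3.
Order-3 pole: residue = g''(a)/2; g''(3/11 + (6/11)*sqrt(3)) = -(2298637/1119744)*sqrt(3), so the residue is -(2298637/2239488)*sqrt(3).
List the singular points by increasing real part (a conjugate pair: the negative imaginary part first).

Radius of convergence at 0: -3/11 + (6/11)*sqrt(3).
At 3/11 - (6/11)*sqrt(3): a pole of order 3; residue (2298637/2239488)*sqrt(3).
At 3/11 + (6/11)*sqrt(3): a pole of order 3; residue -(2298637/2239488)*sqrt(3).


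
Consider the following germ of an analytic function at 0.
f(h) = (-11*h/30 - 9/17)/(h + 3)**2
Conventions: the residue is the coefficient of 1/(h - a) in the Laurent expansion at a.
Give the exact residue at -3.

At the order-2 pole -3 set g(h) = (h - (-3))^2*f(h) = -11*h/30 - 9/17.
Order-2 pole: residue = g'(a); g'(-3) = -11/30, so the residue is -11/30.

The residue is -11/30.


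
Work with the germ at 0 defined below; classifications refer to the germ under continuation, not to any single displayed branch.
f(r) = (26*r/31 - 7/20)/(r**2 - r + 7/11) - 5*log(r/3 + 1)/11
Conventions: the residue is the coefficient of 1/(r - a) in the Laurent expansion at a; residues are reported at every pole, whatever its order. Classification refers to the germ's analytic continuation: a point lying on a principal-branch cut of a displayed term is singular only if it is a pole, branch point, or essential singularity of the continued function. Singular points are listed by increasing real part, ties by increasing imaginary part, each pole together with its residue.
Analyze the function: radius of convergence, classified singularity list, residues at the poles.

Radius of convergence at 0: (1/11)*sqrt(77).
At -3: a logarithmic branch point.
At (1/2) - ((1/22)*sqrt(187))*i: a pole of order 1; residue (13/31) + ((43/10540)*sqrt(187))*i.
At (1/2) + ((1/22)*sqrt(187))*i: a pole of order 1; residue (13/31) - ((43/10540)*sqrt(187))*i.

Denominator factor (r**2 - r + 7/11): discriminant -17/11, complex-conjugate roots (1/2) + ((1/22)*sqrt(187))*i and (1/2) - ((1/22)*sqrt(187))*i; poles of order 1, moduli (1/11)*sqrt(77) and (1/11)*sqrt(77).
Branch term (-5/11)*log(1 - r/(-3)): its argument vanishes at r = -3, a logarithmic branch point, modulus 3.
The radius of convergence is the smallest modulus among the singular points: (1/11)*sqrt(77).
The branch term is analytic at (1/2) - ((1/22)*sqrt(187))*i and contributes nothing to the residue; only the rational part matters.
The factor r**2 - r + 7/11 splits as (r - a)(r - a') with a = (1/2) - ((1/22)*sqrt(187))*i, a' = (1/2) + ((1/22)*sqrt(187))*i. At the order-1 pole a set g(r) = (r - a)*(rational part) = [26*r/31 - 7/20] / (r - a').
Simple pole: residue = g(a) at a = (1/2) - ((1/22)*sqrt(187))*i, which is (13/31) + ((43/10540)*sqrt(187))*i.
The branch term is analytic at (1/2) + ((1/22)*sqrt(187))*i and contributes nothing to the residue; only the rational part matters.
The factor r**2 - r + 7/11 splits as (r - a)(r - a') with a = (1/2) + ((1/22)*sqrt(187))*i, a' = (1/2) - ((1/22)*sqrt(187))*i. At the order-1 pole a set g(r) = (r - a)*(rational part) = [26*r/31 - 7/20] / (r - a').
Simple pole: residue = g(a) at a = (1/2) + ((1/22)*sqrt(187))*i, which is (13/31) - ((43/10540)*sqrt(187))*i.
List the singular points by increasing real part (a conjugate pair: the negative imaginary part first).


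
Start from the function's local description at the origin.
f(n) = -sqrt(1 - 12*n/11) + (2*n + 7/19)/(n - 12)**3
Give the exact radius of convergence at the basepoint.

The radius of convergence is 11/12.

Denominator factor (n - 12)^3: pole of order 3 at 12, modulus 12.
Branch term (-1)*sqrt(1 - n/(11/12)): its argument vanishes at n = 11/12, a square-root branch point, modulus 11/12.
The radius of convergence is the smallest modulus among the singular points: 11/12.


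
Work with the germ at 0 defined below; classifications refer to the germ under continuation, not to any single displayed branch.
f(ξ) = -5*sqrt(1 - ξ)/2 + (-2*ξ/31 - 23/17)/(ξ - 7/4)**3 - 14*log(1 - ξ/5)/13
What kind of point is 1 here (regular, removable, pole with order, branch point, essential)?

The point is an algebraic (square-root) branch point.

The term (-5/2)*sqrt(1 - ξ/(1)) has argument 1 - 1/(1) = 0 at 1: a square-root (algebraic, two-sheeted) branch point; the remaining terms are analytic or single-valued there.


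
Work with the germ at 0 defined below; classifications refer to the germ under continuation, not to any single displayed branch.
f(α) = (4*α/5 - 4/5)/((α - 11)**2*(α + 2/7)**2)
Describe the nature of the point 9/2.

The point is a regular point.

Denominator factors: α - 11 = -13/2 at α = 9/2; α + 2/7 = 67/14 at α = 9/2 — none vanishes.
So the germ continues analytically to 9/2.


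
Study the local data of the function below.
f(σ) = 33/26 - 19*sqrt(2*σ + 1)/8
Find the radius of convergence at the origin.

Branch term (-19/8)*sqrt(1 - σ/(-1/2)): its argument vanishes at σ = -1/2, a square-root branch point, modulus 1/2.
The radius of convergence is the smallest modulus among the singular points: 1/2.

The radius of convergence is 1/2.


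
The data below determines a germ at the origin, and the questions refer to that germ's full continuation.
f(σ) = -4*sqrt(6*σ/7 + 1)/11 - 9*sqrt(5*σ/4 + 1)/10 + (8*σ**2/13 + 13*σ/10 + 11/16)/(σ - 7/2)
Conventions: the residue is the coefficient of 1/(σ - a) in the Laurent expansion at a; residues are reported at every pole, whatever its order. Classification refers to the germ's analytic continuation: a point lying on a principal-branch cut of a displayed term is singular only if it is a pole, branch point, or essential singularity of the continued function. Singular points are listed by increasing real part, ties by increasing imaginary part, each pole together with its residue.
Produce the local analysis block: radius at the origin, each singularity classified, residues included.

Denominator factor (σ - 7/2): pole of order 1 at 7/2, modulus 7/2.
Branch term (-4/11)*sqrt(1 - σ/(-7/6)): its argument vanishes at σ = -7/6, a square-root branch point, modulus 7/6.
Branch term (-9/10)*sqrt(1 - σ/(-4/5)): its argument vanishes at σ = -4/5, a square-root branch point, modulus 4/5.
The radius of convergence is the smallest modulus among the singular points: 4/5.
The branch terms are analytic at 7/2 and contribute nothing to the residue; only the rational part matters.
At the order-1 pole 7/2 set g(σ) = (σ - (7/2))*(rational part) = 8*σ**2/13 + 13*σ/10 + 11/16.
Simple pole: residue = g(a) at a = 7/2, which is 13287/1040.
List the singular points by increasing real part (a conjugate pair: the negative imaginary part first).

Radius of convergence at 0: 4/5.
At -7/6: an algebraic (square-root) branch point.
At -4/5: an algebraic (square-root) branch point.
At 7/2: a pole of order 1; residue 13287/1040.


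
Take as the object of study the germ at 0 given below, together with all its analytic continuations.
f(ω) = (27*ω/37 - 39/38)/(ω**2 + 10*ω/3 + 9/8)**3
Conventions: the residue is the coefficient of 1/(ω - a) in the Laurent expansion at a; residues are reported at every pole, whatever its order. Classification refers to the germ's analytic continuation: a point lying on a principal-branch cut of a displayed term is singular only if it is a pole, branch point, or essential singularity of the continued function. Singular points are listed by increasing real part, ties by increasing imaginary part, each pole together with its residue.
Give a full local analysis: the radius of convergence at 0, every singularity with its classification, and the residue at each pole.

Denominator factor (ω**2 + 10*ω/3 + 9/8)^3: discriminant 119/18, real irrational roots -5/3 + (1/12)*sqrt(238) and -5/3 - (1/12)*sqrt(238); poles of order 3, moduli 5/3 - (1/12)*sqrt(238) and 5/3 + (1/12)*sqrt(238).
The radius of convergence is the smallest modulus among the singular points: 5/3 - (1/12)*sqrt(238).
The factor ω**2 + 10*ω/3 + 9/8 splits as (ω - a)(ω - a') with a = -5/3 - (1/12)*sqrt(238), a' = -5/3 + (1/12)*sqrt(238). At the order-3 pole a set g(ω) = (ω - a)^3*f(ω) = [27*ω/37 - 39/38] / (ω - a')^3.
Order-3 pole: residue = g''(a)/2; g''(-5/3 - (1/12)*sqrt(238)) = (18388296/1184666777)*sqrt(238), so the residue is (9194148/1184666777)*sqrt(238).
The factor ω**2 + 10*ω/3 + 9/8 splits as (ω - a)(ω - a') with a = -5/3 + (1/12)*sqrt(238), a' = -5/3 - (1/12)*sqrt(238). At the order-3 pole a set g(ω) = (ω - a)^3*f(ω) = [27*ω/37 - 39/38] / (ω - a')^3.
Order-3 pole: residue = g''(a)/2; g''(-5/3 + (1/12)*sqrt(238)) = -(18388296/1184666777)*sqrt(238), so the residue is -(9194148/1184666777)*sqrt(238).
List the singular points by increasing real part (a conjugate pair: the negative imaginary part first).

Radius of convergence at 0: 5/3 - (1/12)*sqrt(238).
At -5/3 - (1/12)*sqrt(238): a pole of order 3; residue (9194148/1184666777)*sqrt(238).
At -5/3 + (1/12)*sqrt(238): a pole of order 3; residue -(9194148/1184666777)*sqrt(238).


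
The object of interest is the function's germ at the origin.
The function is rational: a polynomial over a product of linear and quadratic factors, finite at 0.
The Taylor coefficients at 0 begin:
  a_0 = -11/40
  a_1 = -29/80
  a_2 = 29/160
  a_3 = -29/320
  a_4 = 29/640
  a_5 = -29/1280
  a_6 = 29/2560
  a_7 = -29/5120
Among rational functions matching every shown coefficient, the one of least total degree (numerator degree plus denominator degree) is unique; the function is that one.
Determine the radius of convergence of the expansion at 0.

No rational of total degree below 2 reproduces all 8 coefficients; solving the [1/1] Pade equations on them gives f(ξ) = (-ξ - 11/20)/(ξ + 2), whose expansion matches every shown term.
Denominator factor (ξ + 2): pole of order 1 at -2, modulus 2.
The radius of convergence is the smallest modulus among the singular points: 2.

The radius of convergence is 2.


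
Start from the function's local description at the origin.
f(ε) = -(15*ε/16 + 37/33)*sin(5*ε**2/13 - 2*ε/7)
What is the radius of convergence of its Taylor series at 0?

The radius of convergence is infinite.

The factor -sin(5*ε**2/13 - 2*ε/7) is entire and contributes no finite singular point.
The polynomial part has no poles.
No finite singular points: the Taylor series at 0 converges everywhere.


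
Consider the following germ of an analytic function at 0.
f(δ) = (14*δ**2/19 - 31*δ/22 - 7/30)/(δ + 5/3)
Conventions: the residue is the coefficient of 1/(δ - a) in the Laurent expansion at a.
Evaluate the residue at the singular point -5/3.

At the order-1 pole -5/3 set g(δ) = (δ - (-5/3))*f(δ) = 14*δ**2/19 - 31*δ/22 - 7/30.
Simple pole: residue = g(a) at a = -5/3, which is 39143/9405.

The residue is 39143/9405.


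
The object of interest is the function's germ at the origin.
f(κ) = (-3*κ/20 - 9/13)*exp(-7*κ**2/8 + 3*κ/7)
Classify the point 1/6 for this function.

There is no denominator, hence no pole anywhere.
The factor exp(-7*κ**2/8 + 3*κ/7) is entire.
So the germ continues analytically to 1/6.

The point is a regular point.


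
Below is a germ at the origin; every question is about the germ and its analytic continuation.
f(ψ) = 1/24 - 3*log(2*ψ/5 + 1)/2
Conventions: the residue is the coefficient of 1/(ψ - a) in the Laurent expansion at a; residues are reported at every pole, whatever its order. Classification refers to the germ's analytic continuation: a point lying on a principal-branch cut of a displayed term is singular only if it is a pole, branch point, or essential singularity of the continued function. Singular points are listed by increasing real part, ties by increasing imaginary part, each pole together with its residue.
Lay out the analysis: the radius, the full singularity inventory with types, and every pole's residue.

Branch term (-3/2)*log(1 - ψ/(-5/2)): its argument vanishes at ψ = -5/2, a logarithmic branch point, modulus 5/2.
The radius of convergence is the smallest modulus among the singular points: 5/2.

Radius of convergence at 0: 5/2.
At -5/2: a logarithmic branch point.


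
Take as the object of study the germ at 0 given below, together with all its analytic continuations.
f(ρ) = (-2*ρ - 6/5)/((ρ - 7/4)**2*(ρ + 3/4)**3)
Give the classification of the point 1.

The point is a regular point.

Denominator factors: ρ - 7/4 = -3/4 at ρ = 1; ρ + 3/4 = 7/4 at ρ = 1 — none vanishes.
So the germ continues analytically to 1.


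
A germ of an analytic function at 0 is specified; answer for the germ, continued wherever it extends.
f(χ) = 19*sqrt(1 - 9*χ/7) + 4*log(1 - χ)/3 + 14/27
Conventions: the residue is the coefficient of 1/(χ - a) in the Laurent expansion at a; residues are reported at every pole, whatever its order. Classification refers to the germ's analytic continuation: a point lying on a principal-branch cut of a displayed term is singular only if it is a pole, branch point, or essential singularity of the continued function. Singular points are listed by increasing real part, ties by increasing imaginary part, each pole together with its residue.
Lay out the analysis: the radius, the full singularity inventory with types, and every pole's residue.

Radius of convergence at 0: 7/9.
At 7/9: an algebraic (square-root) branch point.
At 1: a logarithmic branch point.

Branch term (4/3)*log(1 - χ/(1)): its argument vanishes at χ = 1, a logarithmic branch point, modulus 1.
Branch term (19)*sqrt(1 - χ/(7/9)): its argument vanishes at χ = 7/9, a square-root branch point, modulus 7/9.
The radius of convergence is the smallest modulus among the singular points: 7/9.
List the singular points by increasing real part (a conjugate pair: the negative imaginary part first).


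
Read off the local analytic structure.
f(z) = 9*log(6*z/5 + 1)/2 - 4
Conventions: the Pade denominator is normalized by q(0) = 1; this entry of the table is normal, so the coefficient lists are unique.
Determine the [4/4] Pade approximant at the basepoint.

The Pade approximant has numerator coefficients [-4, -21/5, 81/35, 2484/875, 9558/21875]; denominator coefficients [1, 12/5, 324/175, 432/875, 648/21875].

Taylor coefficients needed (expand at 0): a_0 = -4, a_1 = 27/5, a_2 = -81/25, a_3 = 324/125, a_4 = -1458/625, a_5 = 34992/15625, a_6 = -34992/15625, a_7 = 1259712/546875, a_8 = -944784/390625.
Write the denominator as Q(z) = 1 + q1*z + q2*z^2 + q3*z^3 + q4*z^4. Requiring Q*f - P = O(z^9) with deg P <= 4 kills the coefficients of z^5..z^8 in Q*f:
  z^5: a_5 + q1*a_4 + q2*a_3 + q3*a_2 + q4*a_1 = 0, i.e. 34992/15625 + (-1458/625)*q1 + (324/125)*q2 + (-81/25)*q3 + (27/5)*q4 = 0.
  z^6: a_6 + q1*a_5 + q2*a_4 + q3*a_3 + q4*a_2 = 0, i.e. -34992/15625 + (34992/15625)*q1 + (-1458/625)*q2 + (324/125)*q3 + (-81/25)*q4 = 0.
  z^7: a_7 + q1*a_6 + q2*a_5 + q3*a_4 + q4*a_3 = 0, i.e. 1259712/546875 + (-34992/15625)*q1 + (34992/15625)*q2 + (-1458/625)*q3 + (324/125)*q4 = 0.
  z^8: a_8 + q1*a_7 + q2*a_6 + q3*a_5 + q4*a_4 = 0, i.e. -944784/390625 + (1259712/546875)*q1 + (-34992/15625)*q2 + (34992/15625)*q3 + (-1458/625)*q4 = 0.
Solving this linear system: q1 = 12/5, q2 = 324/175, q3 = 432/875, q4 = 648/21875.
The numerator is Q*f truncated at degree 4: P0 = a_0 = -4; P1 = a_1 + q1*a_0 = -21/5; P2 = a_2 + q1*a_1 + q2*a_0 = 81/35; P3 = a_3 + q1*a_2 + q2*a_1 + q3*a_0 = 2484/875; P4 = a_4 + q1*a_3 + q2*a_2 + q3*a_1 + q4*a_0 = 9558/21875.


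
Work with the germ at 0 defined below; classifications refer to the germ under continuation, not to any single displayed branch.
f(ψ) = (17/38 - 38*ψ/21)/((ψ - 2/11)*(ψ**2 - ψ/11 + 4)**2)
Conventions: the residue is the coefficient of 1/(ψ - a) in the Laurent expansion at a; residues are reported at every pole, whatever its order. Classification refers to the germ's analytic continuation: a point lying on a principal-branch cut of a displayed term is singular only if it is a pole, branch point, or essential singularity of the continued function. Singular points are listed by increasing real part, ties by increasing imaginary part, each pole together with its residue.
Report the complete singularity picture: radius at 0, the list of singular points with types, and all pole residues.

Radius of convergence at 0: 2/11.
At (1/22) - ((3/22)*sqrt(215))*i: a pole of order 2; residue (-1382909/376968816) - ((712632041/183425089680)*sqrt(215))*i.
At (1/22) + ((3/22)*sqrt(215))*i: a pole of order 2; residue (-1382909/376968816) + ((712632041/183425089680)*sqrt(215))*i.
At 2/11: a pole of order 1; residue 1382909/188484408.

Denominator factor (ψ - 2/11): pole of order 1 at 2/11, modulus 2/11.
Denominator factor (ψ**2 - ψ/11 + 4)^2: discriminant -1935/121, complex-conjugate roots (1/22) + ((3/22)*sqrt(215))*i and (1/22) - ((3/22)*sqrt(215))*i; poles of order 2, moduli 2 and 2.
The radius of convergence is the smallest modulus among the singular points: 2/11.
The factor ψ**2 - ψ/11 + 4 splits as (ψ - a)(ψ - a') with a = (1/22) - ((3/22)*sqrt(215))*i, a' = (1/22) + ((3/22)*sqrt(215))*i. At the order-2 pole a set g(ψ) = (ψ - a)^2*f(ψ) = [(17/38 - 38*ψ/21)/(ψ - 2/11)] / (ψ - a')^2.
Order-2 pole: residue = g'(a); g'((1/22) - ((3/22)*sqrt(215))*i) = (-1382909/376968816) - ((712632041/183425089680)*sqrt(215))*i, so the residue is (-1382909/376968816) - ((712632041/183425089680)*sqrt(215))*i.
The factor ψ**2 - ψ/11 + 4 splits as (ψ - a)(ψ - a') with a = (1/22) + ((3/22)*sqrt(215))*i, a' = (1/22) - ((3/22)*sqrt(215))*i. At the order-2 pole a set g(ψ) = (ψ - a)^2*f(ψ) = [(17/38 - 38*ψ/21)/(ψ - 2/11)] / (ψ - a')^2.
Order-2 pole: residue = g'(a); g'((1/22) + ((3/22)*sqrt(215))*i) = (-1382909/376968816) + ((712632041/183425089680)*sqrt(215))*i, so the residue is (-1382909/376968816) + ((712632041/183425089680)*sqrt(215))*i.
At the order-1 pole 2/11 set g(ψ) = (ψ - (2/11))*f(ψ) = (17/38 - 38*ψ/21)/(ψ**2 - ψ/11 + 4)**2.
Simple pole: residue = g(a) at a = 2/11, which is 1382909/188484408.
List the singular points by increasing real part (a conjugate pair: the negative imaginary part first).


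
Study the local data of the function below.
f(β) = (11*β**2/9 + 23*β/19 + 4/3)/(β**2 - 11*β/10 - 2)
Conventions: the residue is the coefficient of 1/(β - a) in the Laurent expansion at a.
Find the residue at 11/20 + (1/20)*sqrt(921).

The factor β**2 - 11*β/10 - 2 splits as (β - a)(β - a') with a = 11/20 + (1/20)*sqrt(921), a' = 11/20 - (1/20)*sqrt(921). At the order-1 pole a set g(β) = (β - a)*f(β) = [11*β**2/9 + 23*β/19 + 4/3] / (β - a').
Simple pole: residue = g(a) at a = 11/20 + (1/20)*sqrt(921), which is 4369/3420 + (177259/3149820)*sqrt(921).

The residue is 4369/3420 + (177259/3149820)*sqrt(921).


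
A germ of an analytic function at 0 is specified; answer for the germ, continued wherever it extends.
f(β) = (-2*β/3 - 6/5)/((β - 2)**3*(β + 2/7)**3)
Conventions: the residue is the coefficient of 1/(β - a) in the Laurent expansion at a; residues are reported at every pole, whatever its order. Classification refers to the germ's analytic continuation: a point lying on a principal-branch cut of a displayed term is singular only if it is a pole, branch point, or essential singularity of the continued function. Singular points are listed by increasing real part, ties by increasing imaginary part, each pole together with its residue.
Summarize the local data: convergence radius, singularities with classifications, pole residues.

Radius of convergence at 0: 2/7.
At -2/7: a pole of order 3; residue 223293/1310720.
At 2: a pole of order 3; residue -223293/1310720.

Denominator factor (β + 2/7)^3: pole of order 3 at -2/7, modulus 2/7.
Denominator factor (β - 2)^3: pole of order 3 at 2, modulus 2.
The radius of convergence is the smallest modulus among the singular points: 2/7.
At the order-3 pole -2/7 set g(β) = (β - (-2/7))^3*f(β) = (-2*β/3 - 6/5)/(β - 2)**3.
Order-3 pole: residue = g''(a)/2; g''(-2/7) = 223293/655360, so the residue is 223293/1310720.
At the order-3 pole 2 set g(β) = (β - (2))^3*f(β) = (-2*β/3 - 6/5)/(β + 2/7)**3.
Order-3 pole: residue = g''(a)/2; g''(2) = -223293/655360, so the residue is -223293/1310720.
List the singular points by increasing real part (a conjugate pair: the negative imaginary part first).


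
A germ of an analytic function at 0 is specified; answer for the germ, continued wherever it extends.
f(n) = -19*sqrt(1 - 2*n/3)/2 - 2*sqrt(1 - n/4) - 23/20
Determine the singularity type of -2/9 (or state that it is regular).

The point is a regular point.

There is no denominator, hence no pole anywhere.
Branch term sqrt(1 - n/(3/2)): argument at -2/9 is 31/27, nonzero, so -2/9 is not its branch point (a point on a principal cut is still regular for the continued germ).
Branch term sqrt(1 - n/(4)): argument at -2/9 is 19/18, nonzero, so -2/9 is not its branch point (a point on a principal cut is still regular for the continued germ).
So the germ continues analytically to -2/9.


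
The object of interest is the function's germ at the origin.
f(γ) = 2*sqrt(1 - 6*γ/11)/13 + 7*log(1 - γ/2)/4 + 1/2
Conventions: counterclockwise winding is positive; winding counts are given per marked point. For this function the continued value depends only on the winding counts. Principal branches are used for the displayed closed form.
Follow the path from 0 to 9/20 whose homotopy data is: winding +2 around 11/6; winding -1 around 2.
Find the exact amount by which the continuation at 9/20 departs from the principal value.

The rational part is single-valued and drops out of the difference; each branch term changes only by its own monodromy.
(2/13)*sqrt(1 - γ/(11/6)): winding +2 is even, the square root returns to the same sheet, contribution 0.
(7/4)*log(1 - γ/(2)): each positive loop around 2 adds 2*pi*i to the log, so winding -1 contributes (7/4)*(-1)*2*pi*i = -(7/2)*pi*i.
Summing the contributions at γ = 9/20 gives -(7/2)*pi*i.

Continued minus principal equals -(7/2)*pi*i.


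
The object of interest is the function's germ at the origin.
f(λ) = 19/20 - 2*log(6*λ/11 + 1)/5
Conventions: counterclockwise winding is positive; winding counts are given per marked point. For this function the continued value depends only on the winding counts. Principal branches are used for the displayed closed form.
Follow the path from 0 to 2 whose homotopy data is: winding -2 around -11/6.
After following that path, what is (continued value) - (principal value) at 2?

Continued minus principal equals (8/5)*pi*i.

The rational part is single-valued and drops out of the difference; each branch term changes only by its own monodromy.
(-2/5)*log(1 - λ/(-11/6)): each positive loop around -11/6 adds 2*pi*i to the log, so winding -2 contributes (-2/5)*(-2)*2*pi*i = (8/5)*pi*i.
Summing the contributions at λ = 2 gives (8/5)*pi*i.


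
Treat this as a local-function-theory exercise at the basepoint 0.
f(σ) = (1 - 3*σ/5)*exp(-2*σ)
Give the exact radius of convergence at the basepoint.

The factor exp(-2*σ) is entire and contributes no finite singular point.
The polynomial part has no poles.
No finite singular points: the Taylor series at 0 converges everywhere.

The radius of convergence is infinite.


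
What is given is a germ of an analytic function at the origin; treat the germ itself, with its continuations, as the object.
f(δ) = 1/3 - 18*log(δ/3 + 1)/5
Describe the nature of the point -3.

The point is a logarithmic branch point.

The term (-18/5)*log(1 - δ/(-3)) has argument 1 - -3/(-3) = 0 at -3: a logarithmic (infinitely-sheeted) branch point; the remaining terms are analytic or single-valued there.


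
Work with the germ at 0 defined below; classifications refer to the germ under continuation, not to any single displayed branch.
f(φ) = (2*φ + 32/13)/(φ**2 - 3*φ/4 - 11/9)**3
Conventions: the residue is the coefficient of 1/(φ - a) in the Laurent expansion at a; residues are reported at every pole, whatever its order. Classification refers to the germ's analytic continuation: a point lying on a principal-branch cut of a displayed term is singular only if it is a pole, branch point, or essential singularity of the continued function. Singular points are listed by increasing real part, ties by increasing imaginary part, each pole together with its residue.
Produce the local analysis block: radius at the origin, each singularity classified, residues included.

Denominator factor (φ**2 - 3*φ/4 - 11/9)^3: discriminant 785/144, real irrational roots 3/8 + (1/24)*sqrt(785) and 3/8 - (1/24)*sqrt(785); poles of order 3, moduli 3/8 + (1/24)*sqrt(785) and -3/8 + (1/24)*sqrt(785).
The radius of convergence is the smallest modulus among the singular points: -3/8 + (1/24)*sqrt(785).
The factor φ**2 - 3*φ/4 - 11/9 splits as (φ - a)(φ - a') with a = 3/8 - (1/24)*sqrt(785), a' = 3/8 + (1/24)*sqrt(785). At the order-3 pole a set g(φ) = (φ - a)^3*f(φ) = [2*φ + 32/13] / (φ - a')^3.
Order-3 pole: residue = g''(a)/2; g''(3/8 - (1/24)*sqrt(785)) = -(124664832/6288576125)*sqrt(785), so the residue is -(62332416/6288576125)*sqrt(785).
The factor φ**2 - 3*φ/4 - 11/9 splits as (φ - a)(φ - a') with a = 3/8 + (1/24)*sqrt(785), a' = 3/8 - (1/24)*sqrt(785). At the order-3 pole a set g(φ) = (φ - a)^3*f(φ) = [2*φ + 32/13] / (φ - a')^3.
Order-3 pole: residue = g''(a)/2; g''(3/8 + (1/24)*sqrt(785)) = (124664832/6288576125)*sqrt(785), so the residue is (62332416/6288576125)*sqrt(785).
List the singular points by increasing real part (a conjugate pair: the negative imaginary part first).

Radius of convergence at 0: -3/8 + (1/24)*sqrt(785).
At 3/8 - (1/24)*sqrt(785): a pole of order 3; residue -(62332416/6288576125)*sqrt(785).
At 3/8 + (1/24)*sqrt(785): a pole of order 3; residue (62332416/6288576125)*sqrt(785).


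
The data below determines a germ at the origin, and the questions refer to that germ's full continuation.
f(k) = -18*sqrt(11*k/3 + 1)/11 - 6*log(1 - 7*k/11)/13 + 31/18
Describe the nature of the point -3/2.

There is no denominator, hence no pole anywhere.
Branch term sqrt(1 - k/(-3/11)): argument at -3/2 is -9/2, nonzero, so -3/2 is not its branch point (a point on a principal cut is still regular for the continued germ).
Branch term log(1 - k/(11/7)): argument at -3/2 is 43/22, nonzero, so -3/2 is not its branch point (a point on a principal cut is still regular for the continued germ).
So the germ continues analytically to -3/2.

The point is a regular point.


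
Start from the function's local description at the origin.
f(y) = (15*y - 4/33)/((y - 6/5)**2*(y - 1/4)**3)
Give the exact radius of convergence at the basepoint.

The radius of convergence is 1/4.

Denominator factor (y - 6/5)^2: pole of order 2 at 6/5, modulus 6/5.
Denominator factor (y - 1/4)^3: pole of order 3 at 1/4, modulus 1/4.
The radius of convergence is the smallest modulus among the singular points: 1/4.


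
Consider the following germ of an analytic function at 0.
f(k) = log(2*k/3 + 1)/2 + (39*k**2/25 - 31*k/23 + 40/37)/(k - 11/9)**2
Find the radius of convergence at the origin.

Denominator factor (k - 11/9)^2: pole of order 2 at 11/9, modulus 11/9.
Branch term (1/2)*log(1 - k/(-3/2)): its argument vanishes at k = -3/2, a logarithmic branch point, modulus 3/2.
The radius of convergence is the smallest modulus among the singular points: 11/9.

The radius of convergence is 11/9.


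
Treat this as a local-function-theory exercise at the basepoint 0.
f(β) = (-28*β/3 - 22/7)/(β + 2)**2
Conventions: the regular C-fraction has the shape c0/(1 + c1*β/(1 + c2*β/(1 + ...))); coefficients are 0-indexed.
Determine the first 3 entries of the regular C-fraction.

Taylor coefficients (expand at 0): a_0 = -11/14, a_1 = -65/42, a_2 = 293/168.
c0 = a_0 = -11/14. Peel one level at a time: if S = 1 + c*β/S' with S'(0) = 1, then c is the β-coefficient of S and S' = c*β/(S - 1).
S_1 = c0/f = 1 + (-65/33)*β + (26569/4356)*β^2 + ...; c1 = -65/33.
S_2 = c1*β/(S_1 - 1) = 1 + (26569/8580)*β + ...; c2 = 26569/8580.

The regular C-fraction coefficients are [-11/14, -65/33, 26569/8580].


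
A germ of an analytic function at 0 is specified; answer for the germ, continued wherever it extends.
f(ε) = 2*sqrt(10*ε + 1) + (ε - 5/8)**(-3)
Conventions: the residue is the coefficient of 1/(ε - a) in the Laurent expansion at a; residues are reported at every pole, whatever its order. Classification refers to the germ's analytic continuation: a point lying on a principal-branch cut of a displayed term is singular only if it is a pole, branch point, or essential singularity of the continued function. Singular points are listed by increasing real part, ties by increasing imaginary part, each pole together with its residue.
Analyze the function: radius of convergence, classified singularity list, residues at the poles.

Radius of convergence at 0: 1/10.
At -1/10: an algebraic (square-root) branch point.
At 5/8: a pole of order 3; residue 0.

Denominator factor (ε - 5/8)^3: pole of order 3 at 5/8, modulus 5/8.
Branch term (2)*sqrt(1 - ε/(-1/10)): its argument vanishes at ε = -1/10, a square-root branch point, modulus 1/10.
The radius of convergence is the smallest modulus among the singular points: 1/10.
The branch term is analytic at 5/8 and contributes nothing to the residue; only the rational part matters.
At the order-3 pole 5/8 set g(ε) = (ε - (5/8))^3*(rational part) = 1.
Order-3 pole: residue = g''(a)/2; g''(5/8) = 0, so the residue is 0.
List the singular points by increasing real part (a conjugate pair: the negative imaginary part first).


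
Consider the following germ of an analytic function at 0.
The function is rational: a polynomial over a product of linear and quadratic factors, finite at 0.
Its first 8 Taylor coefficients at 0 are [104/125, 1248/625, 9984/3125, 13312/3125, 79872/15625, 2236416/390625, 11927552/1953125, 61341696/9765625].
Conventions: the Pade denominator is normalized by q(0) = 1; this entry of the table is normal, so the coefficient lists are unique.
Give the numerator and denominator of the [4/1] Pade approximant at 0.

The Pade approximant has numerator coefficients [104/125, 3328/3125, 14976/15625, 53248/78125, 26624/78125]; denominator coefficients [1, -28/25].

Taylor coefficients needed (read off): a_0 = 104/125, a_1 = 1248/625, a_2 = 9984/3125, a_3 = 13312/3125, a_4 = 79872/15625, a_5 = 2236416/390625.
Write the denominator as Q(β) = 1 + q1*β. Requiring Q*f - P = O(β^6) with deg P <= 4 kills the coefficients of β^5..β^5 in Q*f:
  β^5: a_5 + q1*a_4 = 0, i.e. 2236416/390625 + (79872/15625)*q1 = 0.
Solving this linear system: q1 = -28/25.
The numerator is Q*f truncated at degree 4: P0 = a_0 = 104/125; P1 = a_1 + q1*a_0 = 3328/3125; P2 = a_2 + q1*a_1 = 14976/15625; P3 = a_3 + q1*a_2 = 53248/78125; P4 = a_4 + q1*a_3 = 26624/78125.


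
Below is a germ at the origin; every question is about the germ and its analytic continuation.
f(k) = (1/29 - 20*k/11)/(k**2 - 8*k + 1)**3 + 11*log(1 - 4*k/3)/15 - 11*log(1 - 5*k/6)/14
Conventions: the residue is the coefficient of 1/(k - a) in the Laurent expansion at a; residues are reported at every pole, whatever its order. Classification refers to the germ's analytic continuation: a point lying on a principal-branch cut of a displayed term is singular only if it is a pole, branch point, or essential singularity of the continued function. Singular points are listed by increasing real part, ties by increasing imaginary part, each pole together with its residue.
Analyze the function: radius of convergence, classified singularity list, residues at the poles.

Radius of convergence at 0: 4 - sqrt(15).
At 4 - sqrt(15): a pole of order 3; residue (2309/5742000)*sqrt(15).
At 3/4: a logarithmic branch point.
At 6/5: a logarithmic branch point.
At 4 + sqrt(15): a pole of order 3; residue -(2309/5742000)*sqrt(15).

Denominator factor (k**2 - 8*k + 1)^3: discriminant 60, real irrational roots 4 + sqrt(15) and 4 - sqrt(15); poles of order 3, moduli 4 + sqrt(15) and 4 - sqrt(15).
Branch term (11/15)*log(1 - k/(3/4)): its argument vanishes at k = 3/4, a logarithmic branch point, modulus 3/4.
Branch term (-11/14)*log(1 - k/(6/5)): its argument vanishes at k = 6/5, a logarithmic branch point, modulus 6/5.
The radius of convergence is the smallest modulus among the singular points: 4 - sqrt(15).
The branch terms are analytic at 4 - sqrt(15) and contribute nothing to the residue; only the rational part matters.
The factor k**2 - 8*k + 1 splits as (k - a)(k - a') with a = 4 - sqrt(15), a' = 4 + sqrt(15). At the order-3 pole a set g(k) = (k - a)^3*(rational part) = [1/29 - 20*k/11] / (k - a')^3.
Order-3 pole: residue = g''(a)/2; g''(4 - sqrt(15)) = (2309/2871000)*sqrt(15), so the residue is (2309/5742000)*sqrt(15).
The branch terms are analytic at 4 + sqrt(15) and contribute nothing to the residue; only the rational part matters.
The factor k**2 - 8*k + 1 splits as (k - a)(k - a') with a = 4 + sqrt(15), a' = 4 - sqrt(15). At the order-3 pole a set g(k) = (k - a)^3*(rational part) = [1/29 - 20*k/11] / (k - a')^3.
Order-3 pole: residue = g''(a)/2; g''(4 + sqrt(15)) = -(2309/2871000)*sqrt(15), so the residue is -(2309/5742000)*sqrt(15).
List the singular points by increasing real part (a conjugate pair: the negative imaginary part first).
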